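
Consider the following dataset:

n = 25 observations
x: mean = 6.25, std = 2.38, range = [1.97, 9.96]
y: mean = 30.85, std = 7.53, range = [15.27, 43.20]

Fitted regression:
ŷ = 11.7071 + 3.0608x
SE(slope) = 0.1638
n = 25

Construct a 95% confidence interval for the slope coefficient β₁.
The 95% CI for β₁ is (2.7219, 3.3997)

Confidence interval for the slope:

The 95% CI for β₁ is: β̂₁ ± t*(α/2, n-2) × SE(β̂₁)

Step 1: Find critical t-value
- Confidence level = 0.95
- Degrees of freedom = n - 2 = 25 - 2 = 23
- t*(α/2, 23) = 2.0687

Step 2: Calculate margin of error
Margin = 2.0687 × 0.1638 = 0.3389

Step 3: Construct interval
CI = 3.0608 ± 0.3389
CI = (2.7219, 3.3997)

Interpretation: We are 95% confident that the true slope β₁ lies between 2.7219 and 3.3997.
The interval does not include 0, suggesting a significant linear relationship.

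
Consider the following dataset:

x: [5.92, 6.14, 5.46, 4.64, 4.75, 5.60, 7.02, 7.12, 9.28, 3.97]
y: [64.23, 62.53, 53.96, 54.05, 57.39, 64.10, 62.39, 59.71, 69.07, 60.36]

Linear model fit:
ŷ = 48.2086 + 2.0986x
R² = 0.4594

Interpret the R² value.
About 45.94% of the variability in y is accounted for by the regression on x (R² = 0.4594) — a moderate linear fit.

R² = 1 − SS_res/SS_tot compares the residual scatter to the total scatter of y about its mean.

Here R² = 0.4594:
- Explained: 45.94% of the variation in y
- Unexplained (residual): 100% − 45.94% = 54.06%
- Rule of thumb (below 0.3 weak; 0.3 to below 0.7 moderate; 0.7 and above strong) → moderate

Note: R² says nothing about causation, and a high R² does not by itself mean the linear form is appropriate — check the residuals.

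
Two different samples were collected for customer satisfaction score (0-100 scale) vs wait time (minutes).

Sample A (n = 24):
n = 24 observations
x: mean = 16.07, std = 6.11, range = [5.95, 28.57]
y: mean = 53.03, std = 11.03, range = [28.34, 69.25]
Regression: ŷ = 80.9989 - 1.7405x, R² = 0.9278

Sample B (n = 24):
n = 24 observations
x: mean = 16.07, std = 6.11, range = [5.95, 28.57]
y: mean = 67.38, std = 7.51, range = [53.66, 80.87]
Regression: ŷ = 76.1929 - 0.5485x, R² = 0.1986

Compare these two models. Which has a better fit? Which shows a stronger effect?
Model A has the better fit (R² = 0.9278 vs 0.1986). Model A shows the stronger effect (|β₁| = 1.7405 vs 0.5485).

Model Comparison:

Which explains more variance? (R²)
- Model A: R² = 0.9278 → 92.78% of variance in satisfaction score explained
- Model B: R² = 0.1986 → 19.86% of variance in satisfaction score explained
- 0.9278 > 0.1986 → Model A has the better fit

Which has the larger per-minute effect? (|β₁|)
- Model A: β₁ = -1.7405 → predicted satisfaction score falls 1.7405 points per additional minute of wait time
- Model B: β₁ = -0.5485 → predicted satisfaction score falls 0.5485 points per additional minute of wait time
- |-1.7405| > |-0.5485| → Model A shows the stronger marginal effect

Note: A steeper slope doesn't make a better model if the scatter around the line is large.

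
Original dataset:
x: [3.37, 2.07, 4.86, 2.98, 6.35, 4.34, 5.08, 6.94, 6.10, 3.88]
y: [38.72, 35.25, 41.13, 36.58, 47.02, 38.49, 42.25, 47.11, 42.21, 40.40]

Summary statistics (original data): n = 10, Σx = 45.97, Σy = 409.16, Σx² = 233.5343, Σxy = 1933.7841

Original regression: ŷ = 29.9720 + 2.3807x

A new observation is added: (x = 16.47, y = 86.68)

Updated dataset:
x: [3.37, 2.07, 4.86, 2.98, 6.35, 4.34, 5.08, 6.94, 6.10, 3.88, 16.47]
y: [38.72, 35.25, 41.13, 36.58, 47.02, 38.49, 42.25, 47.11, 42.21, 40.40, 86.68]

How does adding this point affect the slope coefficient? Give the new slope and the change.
The slope changes from 2.3807 to 3.6368 (change of +1.2561, or +52.8%).

The new point has HIGH LEVERAGE: x = 16.47 is far from the original mean x̄ = 45.97/10 ≈ 4.60 (original range [2.07, 6.94]).

Step 1: Update the sums with the new point (n goes from 10 to 11)
Σx  = 45.97 + 16.47 = 62.44
Σy  = 409.16 + 86.68 = 495.84
Σx² = 233.5343 + 16.47² = 233.5343 + 271.2609 = 504.7952
Σxy = 1933.7841 + 16.47×86.68 = 1933.7841 + 1427.6196 = 3361.4037

Step 2: Recompute the slope with b₁ = (nΣxy − ΣxΣy) / (nΣx² − (Σx)²)
Numerator   = 11×3361.4037 − 62.44×495.84 = 36975.4407 − 30960.2496 = 6015.1911
Denominator = 11×504.7952 − 62.44² = 5552.7472 − 3898.7536 = 1653.9936
b₁(new) = 6015.1911 / 1653.9936 = 3.6368

(Same formula on the original sums: (10×1933.7841 − 45.97×409.16) / (10×233.5343 − 45.97²) = 528.7558 / 222.1021 = 2.3807, matching the given fit.)

Step 3: Change in slope
Δβ₁ = 3.6368 − 2.3807 = +1.2561
Relative change = +1.2561 / 2.3807 × 100% = +52.8%
→ the slope increases when the point is added.

A high-leverage point only changes the slope if it is off the original line; here y = 86.68 is above the original trend, so the slope increases.
In practice: refit with and without it and report both if conclusions differ.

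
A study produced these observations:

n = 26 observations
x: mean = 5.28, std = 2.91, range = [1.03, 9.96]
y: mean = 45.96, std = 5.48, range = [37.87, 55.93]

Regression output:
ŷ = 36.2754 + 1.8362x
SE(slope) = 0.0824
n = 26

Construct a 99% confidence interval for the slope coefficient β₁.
The 99% CI for β₁ is (1.6057, 2.0667)

Confidence interval for the slope:

The 99% CI for β₁ is: β̂₁ ± t*(α/2, n-2) × SE(β̂₁)

Step 1: Find critical t-value
- Confidence level = 0.99
- Degrees of freedom = n - 2 = 26 - 2 = 24
- t*(α/2, 24) = 2.7969

Step 2: Calculate margin of error
Margin = 2.7969 × 0.0824 = 0.2305

Step 3: Construct interval
CI = 1.8362 ± 0.2305
CI = (1.6057, 2.0667)

Interpretation: We are 99% confident that the true slope β₁ lies between 1.6057 and 2.0667.
Since 0 is outside the interval, a two-sided test at α = 0.01 would reject H₀: β₁ = 0.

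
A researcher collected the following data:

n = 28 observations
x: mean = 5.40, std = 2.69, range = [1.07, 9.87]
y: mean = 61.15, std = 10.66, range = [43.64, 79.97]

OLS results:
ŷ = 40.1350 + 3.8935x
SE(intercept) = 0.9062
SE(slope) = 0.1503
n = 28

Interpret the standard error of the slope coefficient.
SE(slope) = 0.1503 measures the uncertainty in the estimated slope. The coefficient is estimated precisely (SE/|β̂₁| = 3.9%).

SE(β̂₁) = 0.1503 says: if we drew many samples of n = 28 from the same population and refit each time, the fitted slopes would scatter with a standard deviation of roughly 0.1503 around the true β₁.

Relative precision:
- SE / |β̂₁| = 0.1503 / 3.8935 = 3.9%
- Rule of thumb (under 20%: precise; 20% to under 50%: moderately precise; 50% or more: imprecise) → precise

Link to the t-test: t = β̂₁ / SE(β̂₁) = 3.8935 / 0.1503 = 25.9049, the statistic for H₀: β₁ = 0.

What drives SE(β̂₁): larger n (here n = 28) → smaller SE; wider spread of x values → smaller SE; more residual scatter → larger SE.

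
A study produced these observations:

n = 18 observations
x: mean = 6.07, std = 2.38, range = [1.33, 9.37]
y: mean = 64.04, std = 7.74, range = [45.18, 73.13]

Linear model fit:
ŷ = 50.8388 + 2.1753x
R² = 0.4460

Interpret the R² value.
About 44.60% of the variability in y is accounted for by the regression on x (R² = 0.4460) — a moderate linear fit.

The coefficient of determination R² is the fraction of the total variation in y that the fitted line accounts for.

Here R² = 0.4460:
- Explained: 44.60% of the variation in y
- Unexplained (residual): 100% − 44.60% = 55.40%
- Rule of thumb (below 0.3 weak; 0.3 to below 0.7 moderate; 0.7 and above strong) → moderate

Calculation: R² = 1 − (SS_res / SS_tot), where SS_res is the sum of squared residuals and SS_tot the total sum of squares.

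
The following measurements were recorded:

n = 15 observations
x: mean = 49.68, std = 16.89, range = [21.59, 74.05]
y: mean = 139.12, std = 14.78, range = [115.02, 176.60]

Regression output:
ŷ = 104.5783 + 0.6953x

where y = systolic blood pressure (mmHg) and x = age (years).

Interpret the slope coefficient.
For each additional year of age, predicted blood pressure increases by approximately 0.6953 mmHg.

β₁ = 0.6953 is the change in predicted blood pressure (mmHg) per additional year of age.

Interpretation:
- Age up by 1 year → predicted blood pressure increases by 0.6953 mmHg
- This is a linear approximation: the same per-unit change is assumed across the whole observed x range
- The slope describes association in these data, not necessarily a causal effect

(β₀ = 104.5783 is the fitted value at x = 0 and is not part of the slope interpretation.)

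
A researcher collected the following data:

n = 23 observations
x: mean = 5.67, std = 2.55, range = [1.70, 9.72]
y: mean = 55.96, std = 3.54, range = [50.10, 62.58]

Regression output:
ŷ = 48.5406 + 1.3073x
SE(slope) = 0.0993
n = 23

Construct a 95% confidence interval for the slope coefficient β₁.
The 95% CI for β₁ is (1.1008, 1.5138)

Confidence interval for the slope:

The 95% CI for β₁ is: β̂₁ ± t*(α/2, n-2) × SE(β̂₁)

Step 1: Find critical t-value
- Confidence level = 0.95
- Degrees of freedom = n - 2 = 23 - 2 = 21
- t*(α/2, 21) = 2.0796

Step 2: Calculate margin of error
Margin = 2.0796 × 0.0993 = 0.2065

Step 3: Construct interval
CI = 1.3073 ± 0.2065
CI = (1.1008, 1.5138)

Interpretation: We are 95% confident that the true slope β₁ lies between 1.1008 and 1.5138.
The interval does not include 0, suggesting a significant linear relationship.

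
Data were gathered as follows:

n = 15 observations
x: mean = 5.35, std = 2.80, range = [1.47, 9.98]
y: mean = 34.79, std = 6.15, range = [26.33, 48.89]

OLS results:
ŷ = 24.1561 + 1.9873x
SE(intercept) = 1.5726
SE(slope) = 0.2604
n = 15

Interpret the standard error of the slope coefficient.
SE(slope) = 0.2604 measures the uncertainty in the estimated slope. The coefficient is estimated precisely (SE/|β̂₁| = 13.1%).

What SE measures:
- The standard error quantifies the sampling variability of the coefficient estimate
- It is the estimated standard deviation of β̂₁ across hypothetical repeated samples of the same size
- Smaller SE → more precise estimate

Relative precision:
- SE / |β̂₁| = 0.2604 / 1.9873 = 13.1%
- Rule of thumb (under 20%: precise; 20% to under 50%: moderately precise; 50% or more: imprecise) → precise

Link to the t-test: t = β̂₁ / SE(β̂₁) = 1.9873 / 0.2604 = 7.6317, the statistic for H₀: β₁ = 0.

What drives SE(β̂₁): larger n (here n = 15) → smaller SE; more residual scatter → larger SE.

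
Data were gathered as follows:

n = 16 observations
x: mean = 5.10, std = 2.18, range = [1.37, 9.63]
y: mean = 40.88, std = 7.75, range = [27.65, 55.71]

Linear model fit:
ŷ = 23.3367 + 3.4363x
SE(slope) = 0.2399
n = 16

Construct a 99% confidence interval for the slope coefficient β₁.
The 99% CI for β₁ is (2.7222, 4.1504)

Confidence interval for the slope:

The 99% CI for β₁ is: β̂₁ ± t*(α/2, n-2) × SE(β̂₁)

Step 1: Find critical t-value
- Confidence level = 0.99
- Degrees of freedom = n - 2 = 16 - 2 = 14
- t*(α/2, 14) = 2.9768

Step 2: Calculate margin of error
Margin = 2.9768 × 0.2399 = 0.7141

Step 3: Construct interval
CI = 3.4363 ± 0.7141
CI = (2.7222, 4.1504)

Interpretation: We are 99% confident that the true slope β₁ lies between 2.7222 and 4.1504.
Since 0 is outside the interval, a two-sided test at α = 0.01 would reject H₀: β₁ = 0.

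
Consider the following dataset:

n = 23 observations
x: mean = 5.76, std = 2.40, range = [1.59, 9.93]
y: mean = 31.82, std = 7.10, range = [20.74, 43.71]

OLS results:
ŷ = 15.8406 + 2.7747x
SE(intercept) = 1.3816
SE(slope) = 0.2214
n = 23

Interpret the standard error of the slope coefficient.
SE(slope) = 0.2214 measures the uncertainty in the estimated slope. The coefficient is estimated precisely (SE/|β̂₁| = 8.0%).

SE(β̂₁) = 0.2214 says: if we drew many samples of n = 23 from the same population and refit each time, the fitted slopes would scatter with a standard deviation of roughly 0.2214 around the true β₁.

Relative precision:
- SE / |β̂₁| = 0.2214 / 2.7747 = 8.0%
- Rule of thumb (under 20%: precise; 20% to under 50%: moderately precise; 50% or more: imprecise) → precise

Link to interval estimation: a confidence interval for β₁ is β̂₁ ± t* × 0.2214, so SE sets the half-width per unit of t*.

What drives SE(β̂₁): wider spread of x values → smaller SE; larger n (here n = 23) → smaller SE; more residual scatter → larger SE.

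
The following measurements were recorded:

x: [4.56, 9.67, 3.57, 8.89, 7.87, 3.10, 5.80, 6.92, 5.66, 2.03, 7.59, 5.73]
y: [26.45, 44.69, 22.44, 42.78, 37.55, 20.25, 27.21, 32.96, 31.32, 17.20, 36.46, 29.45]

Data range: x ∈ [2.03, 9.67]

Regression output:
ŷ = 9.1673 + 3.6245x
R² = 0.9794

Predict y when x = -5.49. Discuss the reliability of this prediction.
The equation gives ŷ = -10.7312; however x = -5.49 is 7.52 units below the observed range, so this extrapolated value should not be trusted.

Prediction calculation:
ŷ = 9.1673 + 3.6245 × (-5.49)
ŷ = -10.7312

Reliability:
- Data range: x ∈ [2.03, 9.67]
- Prediction point: x = -5.49 is 7.52 units below the observed range → this is EXTRAPOLATION, not interpolation

Why that matters here:
- There are no observations near this x to validate the fitted line there
- The standard error of prediction grows with (x − x̄)², and x = -5.49 is far from x̄ = 5.95

The R² = 0.9794 only validates the fit within [2.03, 9.67]; treat ŷ = -10.7312 with caution.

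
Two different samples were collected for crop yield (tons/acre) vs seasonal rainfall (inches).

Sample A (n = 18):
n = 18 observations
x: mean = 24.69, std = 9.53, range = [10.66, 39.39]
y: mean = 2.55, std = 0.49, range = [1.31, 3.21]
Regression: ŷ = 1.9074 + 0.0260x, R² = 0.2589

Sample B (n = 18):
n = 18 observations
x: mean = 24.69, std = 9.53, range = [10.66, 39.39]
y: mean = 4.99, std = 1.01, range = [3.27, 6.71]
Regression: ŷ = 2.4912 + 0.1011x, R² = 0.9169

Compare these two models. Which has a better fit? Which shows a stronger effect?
Model B has the better fit (R² = 0.9169 vs 0.2589). Model B shows the stronger effect (|β₁| = 0.1011 vs 0.0260).

Model Comparison:

Which explains more variance? (R²)
- Model A: R² = 0.2589 → 25.89% of variance in crop yield explained
- Model B: R² = 0.9169 → 91.69% of variance in crop yield explained
- 0.9169 > 0.2589 → Model B has the better fit

Effect size (slope magnitude):
- Model A: β₁ = 0.0260 → predicted crop yield rises 0.0260 tons/acre per additional inch of rainfall
- Model B: β₁ = 0.1011 → predicted crop yield rises 0.1011 tons/acre per additional inch of rainfall
- |0.0260| < |0.1011| → Model B shows the stronger marginal effect

Notes:
- R² measures how tightly points cluster around the line; β₁ measures how steep the line is — they answer different questions.
- The two samples could reflect different populations, time periods, or measurement quality.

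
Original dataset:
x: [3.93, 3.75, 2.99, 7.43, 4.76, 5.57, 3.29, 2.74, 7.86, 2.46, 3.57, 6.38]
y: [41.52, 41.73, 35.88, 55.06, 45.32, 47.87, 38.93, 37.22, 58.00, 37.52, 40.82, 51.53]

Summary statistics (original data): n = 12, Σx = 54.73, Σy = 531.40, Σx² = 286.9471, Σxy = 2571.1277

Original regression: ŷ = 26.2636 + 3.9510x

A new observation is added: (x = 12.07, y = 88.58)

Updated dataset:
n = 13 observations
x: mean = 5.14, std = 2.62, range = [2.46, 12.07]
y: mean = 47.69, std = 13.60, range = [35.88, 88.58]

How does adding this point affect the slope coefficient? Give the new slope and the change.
New slope β₁ = 5.0854 versus 3.9510 before: a change of +1.1344 (+28.7%).

The new point has HIGH LEVERAGE: x = 12.07 is far from the original mean x̄ = 54.73/12 ≈ 4.56 (original range [2.46, 7.86]).

Step 1: Update the sums with the new point (n goes from 12 to 13)
Σx  = 54.73 + 12.07 = 66.80
Σy  = 531.40 + 88.58 = 619.98
Σx² = 286.9471 + 12.07² = 286.9471 + 145.6849 = 432.6320
Σxy = 2571.1277 + 12.07×88.58 = 2571.1277 + 1069.1606 = 3640.2883

Step 2: Recompute the slope with b₁ = (nΣxy − ΣxΣy) / (nΣx² − (Σx)²)
Numerator   = 13×3640.2883 − 66.80×619.98 = 47323.7479 − 41414.6640 = 5909.0839
Denominator = 13×432.6320 − 66.80² = 5624.2160 − 4462.2400 = 1161.9760
b₁(new) = 5909.0839 / 1161.9760 = 5.0854

(Same formula on the original sums: (12×2571.1277 − 54.73×531.40) / (12×286.9471 − 54.73²) = 1770.0104 / 447.9923 = 3.9510, matching the given fit.)

Step 3: Change in slope
Δβ₁ = 5.0854 − 3.9510 = +1.1344
Relative change = +1.1344 / 3.9510 × 100% = +28.7%
→ the slope increases when the point is added.

Because the point sits above the extension of the original line at a high-leverage x, it tilts the fit up.
In practice: examine leverage (hᵢ) and Cook's distance rather than deleting it automatically; investigate whether it comes from the same population as the rest of the sample.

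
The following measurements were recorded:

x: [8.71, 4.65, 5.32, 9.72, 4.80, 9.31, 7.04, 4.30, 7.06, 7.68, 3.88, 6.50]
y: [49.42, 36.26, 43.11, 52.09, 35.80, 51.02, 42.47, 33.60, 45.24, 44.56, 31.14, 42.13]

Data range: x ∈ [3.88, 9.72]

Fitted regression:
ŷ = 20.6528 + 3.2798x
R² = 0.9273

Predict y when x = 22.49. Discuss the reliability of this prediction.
ŷ = 94.4155, but this is extrapolation (above the data range [3.88, 9.72]) and may be unreliable.

Prediction calculation:
ŷ = 20.6528 + 3.2798 × 22.49
ŷ = 94.4155

Reliability:
- Data range: x ∈ [3.88, 9.72]
- Prediction point: x = 22.49 is 12.77 units above the observed range → this is EXTRAPOLATION, not interpolation

Why that matters here:
- There are no observations near this x to validate the fitted line there
- The standard error of prediction grows with (x − x̄)², and x = 22.49 is far from x̄ = 6.58
- Real relationships often flatten, saturate, or turn nonlinear at extremes

A defensible statement: 'if the linear trend continued to x = 22.49, y would be about 94.4155' — the premise is untested.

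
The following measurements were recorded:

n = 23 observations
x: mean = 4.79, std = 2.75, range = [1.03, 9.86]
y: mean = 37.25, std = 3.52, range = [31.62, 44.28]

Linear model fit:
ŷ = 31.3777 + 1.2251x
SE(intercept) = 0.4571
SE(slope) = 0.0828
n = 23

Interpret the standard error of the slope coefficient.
SE(slope) = 0.0828 measures the uncertainty in the estimated slope. The coefficient is estimated precisely (SE/|β̂₁| = 6.8%).

SE(β̂₁) = 0.0828 says: if we drew many samples of n = 23 from the same population and refit each time, the fitted slopes would scatter with a standard deviation of roughly 0.0828 around the true β₁.

Relative precision:
- SE / |β̂₁| = 0.0828 / 1.2251 = 6.8%
- Rule of thumb (under 20%: precise; 20% to under 50%: moderately precise; 50% or more: imprecise) → precise

Link to interval estimation: a confidence interval for β₁ is β̂₁ ± t* × 0.0828, so SE sets the half-width per unit of t*.

What drives SE(β̂₁): wider spread of x values → smaller SE; larger n (here n = 23) → smaller SE.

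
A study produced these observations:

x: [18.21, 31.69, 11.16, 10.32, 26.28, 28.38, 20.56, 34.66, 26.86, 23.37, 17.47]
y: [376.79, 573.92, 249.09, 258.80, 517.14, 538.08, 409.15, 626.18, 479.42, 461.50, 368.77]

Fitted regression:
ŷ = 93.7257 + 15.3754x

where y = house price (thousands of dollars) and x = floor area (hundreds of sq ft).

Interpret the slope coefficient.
An increase of one hundred sq ft in floor area is associated with a 15.3754 thousand dollars increase in predicted house price.

The slope β₁ = 15.3754 gives the rate at which the fitted house price changes with floor area.

Interpretation:
- Floor area up by 1 hundred sq ft → predicted house price increases by 15.3754 thousand dollars
- This is a linear approximation: the same per-unit change is assumed across the whole observed x range

The intercept β₀ = 93.7257 is the predicted house price when floor area = 0; since the smallest observed x is 10.32, this is an extrapolation and mainly anchors the line.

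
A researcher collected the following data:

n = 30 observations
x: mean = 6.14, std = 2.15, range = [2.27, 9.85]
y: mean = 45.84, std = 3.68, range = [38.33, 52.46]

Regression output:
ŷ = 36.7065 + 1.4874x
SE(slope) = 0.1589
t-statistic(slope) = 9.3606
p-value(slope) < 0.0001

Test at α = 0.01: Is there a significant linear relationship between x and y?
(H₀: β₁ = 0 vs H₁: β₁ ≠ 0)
Since p-value < 0.0001 < α = 0.01, reject H₀ — the slope is significantly different from 0.

Hypothesis test for the slope coefficient:

H₀: β₁ = 0 (no linear relationship)
H₁: β₁ ≠ 0 (linear relationship exists)

Test statistic: t = β̂₁ / SE(β̂₁) = 1.4874 / 0.1589 = 9.3606

The p-value (<0.0001) is the probability, under H₀, of a t-statistic at least as extreme as |t| = 9.3606 (two-sided, df = n − 2 = 28).

Decision rule: reject H₀ if p-value < α.
p-value < 0.0001 < α = 0.01 → reject H₀.

There is sufficient evidence at the 1% significance level to conclude that a linear relationship exists between x and y.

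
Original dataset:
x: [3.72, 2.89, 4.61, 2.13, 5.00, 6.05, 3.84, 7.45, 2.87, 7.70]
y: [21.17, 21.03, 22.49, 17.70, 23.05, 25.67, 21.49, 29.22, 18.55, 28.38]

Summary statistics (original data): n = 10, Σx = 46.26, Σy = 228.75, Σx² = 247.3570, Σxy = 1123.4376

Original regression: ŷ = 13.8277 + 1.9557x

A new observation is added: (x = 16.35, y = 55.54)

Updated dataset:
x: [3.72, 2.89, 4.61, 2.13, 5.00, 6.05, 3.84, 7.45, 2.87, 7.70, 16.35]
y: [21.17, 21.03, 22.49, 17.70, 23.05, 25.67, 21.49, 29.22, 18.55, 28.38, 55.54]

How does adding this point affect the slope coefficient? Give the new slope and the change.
New slope β₁ = 2.6112 versus 1.9557 before: a change of +0.6555 (+33.5%).

The new point has HIGH LEVERAGE: x = 16.35 is far from the original mean x̄ = 46.26/10 ≈ 4.63 (original range [2.13, 7.70]).

Step 1: Update the sums with the new point (n goes from 10 to 11)
Σx  = 46.26 + 16.35 = 62.61
Σy  = 228.75 + 55.54 = 284.29
Σx² = 247.3570 + 16.35² = 247.3570 + 267.3225 = 514.6795
Σxy = 1123.4376 + 16.35×55.54 = 1123.4376 + 908.0790 = 2031.5166

Step 2: Recompute the slope with b₁ = (nΣxy − ΣxΣy) / (nΣx² − (Σx)²)
Numerator   = 11×2031.5166 − 62.61×284.29 = 22346.6826 − 17799.3969 = 4547.2857
Denominator = 11×514.6795 − 62.61² = 5661.4745 − 3920.0121 = 1741.4624
b₁(new) = 4547.2857 / 1741.4624 = 2.6112

(Same formula on the original sums: (10×1123.4376 − 46.26×228.75) / (10×247.3570 − 46.26²) = 652.4010 / 333.5824 = 1.9557, matching the given fit.)

Step 3: Change in slope
Δβ₁ = 2.6112 − 1.9557 = +0.6555
Relative change = +0.6555 / 1.9557 × 100% = +33.5%
→ the slope increases when the point is added.

Because the point sits above the extension of the original line at a high-leverage x, it tilts the fit up.
In practice: examine leverage (hᵢ) and Cook's distance rather than deleting it automatically.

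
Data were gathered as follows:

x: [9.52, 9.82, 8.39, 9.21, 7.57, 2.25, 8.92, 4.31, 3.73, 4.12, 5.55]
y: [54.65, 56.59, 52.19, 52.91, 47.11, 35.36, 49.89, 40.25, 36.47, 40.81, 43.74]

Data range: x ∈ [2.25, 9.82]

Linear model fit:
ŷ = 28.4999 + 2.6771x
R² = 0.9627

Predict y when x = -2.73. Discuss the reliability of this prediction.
ŷ = 21.1914 (extrapolation — x = -2.73 lies outside [2.25, 9.82], so reliability is low).

Prediction calculation:
ŷ = 28.4999 + 2.6771 × (-2.73)
ŷ = 21.1914

Reliability:
- Data range: x ∈ [2.25, 9.82]
- Prediction point: x = -2.73 is 4.98 units below the observed range → this is EXTRAPOLATION, not interpolation

Why that matters here:
- Real relationships often flatten, saturate, or turn nonlinear at extremes
- The linear relationship may not hold outside the observed range

A defensible statement: 'if the linear trend continued to x = -2.73, y would be about 21.1914' — the premise is untested.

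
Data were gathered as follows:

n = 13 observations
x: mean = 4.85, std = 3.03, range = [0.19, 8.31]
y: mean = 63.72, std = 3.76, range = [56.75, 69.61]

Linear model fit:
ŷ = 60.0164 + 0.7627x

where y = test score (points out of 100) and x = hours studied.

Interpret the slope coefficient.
An increase of one hour in study time is associated with a 0.7627 points increase in predicted test score.

The slope β₁ = 0.7627 gives the rate at which the fitted test score changes with study time.

Interpretation:
- Study time up by 1 hour → predicted test score increases by 0.7627 points
- This is a linear approximation: the same per-unit change is assumed across the whole observed x range

(β₀ = 60.0164 is the fitted value at x = 0 and is not part of the slope interpretation.)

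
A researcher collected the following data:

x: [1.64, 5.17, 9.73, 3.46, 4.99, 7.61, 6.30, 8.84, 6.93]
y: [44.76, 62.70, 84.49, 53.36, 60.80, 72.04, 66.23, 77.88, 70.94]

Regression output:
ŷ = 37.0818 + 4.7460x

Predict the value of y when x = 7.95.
ŷ = 74.8125

x = 7.95 lies inside the observed range [1.64, 9.73], so the fitted equation applies directly:

ŷ = 37.0818 + 4.7460 × 7.95
ŷ = 37.0818 + 37.7307
ŷ = 74.8125

This is a point prediction; actual observations scatter around it by roughly the residual standard deviation.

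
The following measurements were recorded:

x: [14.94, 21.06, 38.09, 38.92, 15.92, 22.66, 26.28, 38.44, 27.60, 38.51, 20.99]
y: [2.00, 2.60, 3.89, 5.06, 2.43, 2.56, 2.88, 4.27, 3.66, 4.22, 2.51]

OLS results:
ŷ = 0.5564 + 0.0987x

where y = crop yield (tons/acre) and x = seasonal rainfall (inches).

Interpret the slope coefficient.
On average, crop yield is about 0.0987 tons/acre higher for every extra inch of rainfall.

The slope coefficient β₁ = 0.0987 represents the marginal effect of rainfall on crop yield.

Interpretation:
- Rainfall up by 1 inch → predicted crop yield increases by 0.0987 tons/acre
- This is a linear approximation: the same per-unit change is assumed across the whole observed x range
- The sign (+) gives the direction; the magnitude 0.0987 gives the size of the effect per inch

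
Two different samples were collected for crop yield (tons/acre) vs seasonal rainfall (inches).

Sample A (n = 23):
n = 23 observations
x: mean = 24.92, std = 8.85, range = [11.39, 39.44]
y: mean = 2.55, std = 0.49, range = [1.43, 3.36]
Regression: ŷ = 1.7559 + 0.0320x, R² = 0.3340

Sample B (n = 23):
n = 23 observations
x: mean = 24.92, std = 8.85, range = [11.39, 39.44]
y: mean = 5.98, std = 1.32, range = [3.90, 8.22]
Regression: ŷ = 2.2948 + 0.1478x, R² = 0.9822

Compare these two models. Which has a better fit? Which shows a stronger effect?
Model B has the better fit (R² = 0.9822 vs 0.3340). Model B shows the stronger effect (|β₁| = 0.1478 vs 0.0320).

Model Comparison:

Fit — compare R²:
- Model A: R² = 0.3340 → 33.40% of variance in crop yield explained
- Model B: R² = 0.9822 → 98.22% of variance in crop yield explained
- 0.9822 > 0.3340 → Model B has the better fit

Strength of effect — compare |β₁|:
- Model A: β₁ = 0.0320 → predicted crop yield rises 0.0320 tons/acre per additional inch of rainfall
- Model B: β₁ = 0.1478 → predicted crop yield rises 0.1478 tons/acre per additional inch of rainfall
- |0.0320| < |0.1478| → Model B shows the stronger marginal effect

Notes:
- A steeper slope doesn't make a better model if the scatter around the line is large.
- The two samples could reflect different populations, time periods, or measurement quality.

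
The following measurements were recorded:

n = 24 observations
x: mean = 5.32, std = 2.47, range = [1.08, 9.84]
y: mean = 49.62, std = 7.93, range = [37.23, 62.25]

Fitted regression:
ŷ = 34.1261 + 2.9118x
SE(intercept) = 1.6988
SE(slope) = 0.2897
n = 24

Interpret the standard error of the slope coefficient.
The slope 2.9118 is pinned down to within about ±0.2897 (one SE) by these data — relative uncertainty 9.9%, i.e. precise.

What SE measures:
- The standard error quantifies the sampling variability of the coefficient estimate
- It is the estimated standard deviation of β̂₁ across hypothetical repeated samples of the same size
- Smaller SE → more precise estimate

Relative precision:
- SE / |β̂₁| = 0.2897 / 2.9118 = 9.9%
- Rule of thumb (under 20%: precise; 20% to under 50%: moderately precise; 50% or more: imprecise) → precise

Rough 95% range (±2 SE): 2.9118 ± 0.5794 → (2.3324, 3.4912).

What drives SE(β̂₁): more residual scatter → larger SE; larger n (here n = 24) → smaller SE.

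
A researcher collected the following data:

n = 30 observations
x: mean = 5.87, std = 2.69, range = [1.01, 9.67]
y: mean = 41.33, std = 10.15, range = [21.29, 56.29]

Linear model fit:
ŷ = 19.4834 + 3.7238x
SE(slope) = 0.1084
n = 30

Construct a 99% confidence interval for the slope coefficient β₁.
The 99% CI for β₁ is (3.4243, 4.0233)

Confidence interval for the slope:

The 99% CI for β₁ is: β̂₁ ± t*(α/2, n-2) × SE(β̂₁)

Step 1: Find critical t-value
- Confidence level = 0.99
- Degrees of freedom = n - 2 = 30 - 2 = 28
- t*(α/2, 28) = 2.7633

Step 2: Calculate margin of error
Margin = 2.7633 × 0.1084 = 0.2995

Step 3: Construct interval
CI = 3.7238 ± 0.2995
CI = (3.4243, 4.0233)

Interpretation: each one-unit increase in x is associated with a change in mean y of between 3.4243 and 4.0233, with 99% confidence.
The interval does not include 0, suggesting a significant linear relationship.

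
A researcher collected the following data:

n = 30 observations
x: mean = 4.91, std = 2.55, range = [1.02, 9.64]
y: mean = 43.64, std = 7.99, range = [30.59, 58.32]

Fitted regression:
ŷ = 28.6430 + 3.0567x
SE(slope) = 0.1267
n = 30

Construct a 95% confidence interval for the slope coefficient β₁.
The 95% CI for β₁ is (2.7972, 3.3162)

Confidence interval for the slope:

The 95% CI for β₁ is: β̂₁ ± t*(α/2, n-2) × SE(β̂₁)

Step 1: Find critical t-value
- Confidence level = 0.95
- Degrees of freedom = n - 2 = 30 - 2 = 28
- t*(α/2, 28) = 2.0484

Step 2: Calculate margin of error
Margin = 2.0484 × 0.1267 = 0.2595

Step 3: Construct interval
CI = 3.0567 ± 0.2595
CI = (2.7972, 3.3162)

Interpretation: We are 95% confident that the true slope β₁ lies between 2.7972 and 3.3162.
The interval does not include 0, suggesting a significant linear relationship.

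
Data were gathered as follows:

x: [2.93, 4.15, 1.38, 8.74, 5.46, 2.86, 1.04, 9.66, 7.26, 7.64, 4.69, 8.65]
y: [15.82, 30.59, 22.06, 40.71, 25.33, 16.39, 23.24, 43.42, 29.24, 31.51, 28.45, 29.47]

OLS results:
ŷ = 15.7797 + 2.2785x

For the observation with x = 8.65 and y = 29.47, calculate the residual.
Residual = -6.0187

The residual is the difference between the actual value and the predicted value:

Residual = y - ŷ

Step 1: Calculate predicted value
ŷ = 15.7797 + 2.2785 × 8.65
ŷ = 35.4887

Step 2: Calculate residual
Residual = 29.47 - 35.4887
Residual = -6.0187

Interpretation: the model overestimates the actual value by 6.0187 at this point (negative residual → observation lies below the fitted line).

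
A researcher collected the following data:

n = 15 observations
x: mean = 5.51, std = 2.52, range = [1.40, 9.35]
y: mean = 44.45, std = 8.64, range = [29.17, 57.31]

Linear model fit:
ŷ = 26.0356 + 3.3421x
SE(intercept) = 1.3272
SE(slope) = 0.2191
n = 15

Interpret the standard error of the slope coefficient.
SE(β̂₁) = 0.2191 is the estimated standard deviation of the slope estimate across repeated samples; relative to β̂₁ = 3.3421 that is 6.6%, a precise estimate.

SE(β̂₁) = 0.2191 says: if we drew many samples of n = 15 from the same population and refit each time, the fitted slopes would scatter with a standard deviation of roughly 0.2191 around the true β₁.

Relative precision:
- SE / |β̂₁| = 0.2191 / 3.3421 = 6.6%
- Rule of thumb (under 20%: precise; 20% to under 50%: moderately precise; 50% or more: imprecise) → precise

Rough 95% range (±2 SE): 3.3421 ± 0.4382 → (2.9039, 3.7803).

What drives SE(β̂₁): more residual scatter → larger SE; wider spread of x values → smaller SE; larger n (here n = 15) → smaller SE.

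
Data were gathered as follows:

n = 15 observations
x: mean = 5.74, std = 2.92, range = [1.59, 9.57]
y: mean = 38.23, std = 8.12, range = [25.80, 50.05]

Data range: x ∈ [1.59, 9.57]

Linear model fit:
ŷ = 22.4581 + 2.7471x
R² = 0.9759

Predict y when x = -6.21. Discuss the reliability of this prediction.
ŷ = 5.3986, but this is extrapolation (below the data range [1.59, 9.57]) and may be unreliable.

Prediction calculation:
ŷ = 22.4581 + 2.7471 × (-6.21)
ŷ = 5.3986

Reliability:
- Data range: x ∈ [1.59, 9.57]
- Prediction point: x = -6.21 is 7.80 units below the observed range → this is EXTRAPOLATION, not interpolation

Why that matters here:
- R² describes fit only over the sampled x values; it says nothing about behaviour beyond them
- The linear relationship may not hold outside the observed range

A defensible statement: 'if the linear trend continued to x = -6.21, y would be about 5.3986' — the premise is untested.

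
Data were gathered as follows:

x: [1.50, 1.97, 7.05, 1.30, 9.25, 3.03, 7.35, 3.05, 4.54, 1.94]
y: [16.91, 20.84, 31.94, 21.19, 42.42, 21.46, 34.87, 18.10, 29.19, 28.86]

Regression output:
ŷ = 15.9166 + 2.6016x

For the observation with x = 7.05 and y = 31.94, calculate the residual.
Residual = -2.3179

The residual is the difference between the actual value and the predicted value:

Residual = y - ŷ

Step 1: Calculate predicted value
ŷ = 15.9166 + 2.6016 × 7.05
ŷ = 34.2579

Step 2: Calculate residual
Residual = 31.94 - 34.2579
Residual = -2.3179

The residual is negative, so the observed y = 31.94 sits below the regression line (the line overestimates it by 2.3179).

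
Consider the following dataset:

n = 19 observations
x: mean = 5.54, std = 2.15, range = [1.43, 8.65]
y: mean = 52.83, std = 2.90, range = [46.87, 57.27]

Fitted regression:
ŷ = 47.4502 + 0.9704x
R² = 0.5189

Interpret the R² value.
The model explains 51.89% of the variance in y (R² = 0.5189), leaving 48.11% unexplained; the fit is moderate.

R² = 1 − SS_res/SS_tot compares the residual scatter to the total scatter of y about its mean.

Here R² = 0.5189:
- Explained: 51.89% of the variation in y
- Unexplained (residual): 100% − 51.89% = 48.11%
- Rule of thumb (below 0.3 weak; 0.3 to below 0.7 moderate; 0.7 and above strong) → moderate

Calculation: R² = 1 − (SS_res / SS_tot), where SS_res is the sum of squared residuals and SS_tot the total sum of squares.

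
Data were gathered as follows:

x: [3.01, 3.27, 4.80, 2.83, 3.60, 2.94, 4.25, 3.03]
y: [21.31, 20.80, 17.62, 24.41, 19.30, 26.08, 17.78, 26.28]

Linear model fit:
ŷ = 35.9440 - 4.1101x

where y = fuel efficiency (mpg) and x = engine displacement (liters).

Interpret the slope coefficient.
For each additional liter of engine displacement, predicted fuel efficiency decreases by approximately 4.1101 mpg.

The slope β₁ = -4.1101 gives the rate at which the fitted fuel efficiency changes with engine displacement.

Interpretation:
- Engine displacement up by 1 liter → predicted fuel efficiency decreases by 4.1101 mpg
- The effect is assumed constant over the observed range of x (linearity)

The intercept β₀ = 35.9440 is the predicted fuel efficiency when engine displacement = 0; since the smallest observed x is 2.83, this is an extrapolation and mainly anchors the line.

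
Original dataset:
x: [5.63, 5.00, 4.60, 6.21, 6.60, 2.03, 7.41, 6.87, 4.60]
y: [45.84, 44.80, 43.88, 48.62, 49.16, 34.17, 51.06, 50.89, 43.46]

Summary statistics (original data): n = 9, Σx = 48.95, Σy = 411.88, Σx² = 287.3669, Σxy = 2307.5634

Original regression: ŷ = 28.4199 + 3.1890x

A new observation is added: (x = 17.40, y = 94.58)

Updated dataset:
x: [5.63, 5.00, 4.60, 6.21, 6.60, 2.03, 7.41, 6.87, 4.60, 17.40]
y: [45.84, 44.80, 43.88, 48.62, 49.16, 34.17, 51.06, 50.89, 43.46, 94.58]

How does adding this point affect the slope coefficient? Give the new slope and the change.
The slope changes from 3.1890 to 3.9554 (change of +0.7664, or +24.0%).

x = 17.40 lies well outside the original x-range [2.03, 7.41] (x̄ ≈ 5.44), so this observation has high leverage and can move the slope substantially.

Step 1: Update the sums with the new point (n goes from 9 to 10)
Σx  = 48.95 + 17.40 = 66.35
Σy  = 411.88 + 94.58 = 506.46
Σx² = 287.3669 + 17.40² = 287.3669 + 302.7600 = 590.1269
Σxy = 2307.5634 + 17.40×94.58 = 2307.5634 + 1645.6920 = 3953.2554

Step 2: Recompute the slope with b₁ = (nΣxy − ΣxΣy) / (nΣx² − (Σx)²)
Numerator   = 10×3953.2554 − 66.35×506.46 = 39532.5540 − 33603.6210 = 5928.9330
Denominator = 10×590.1269 − 66.35² = 5901.2690 − 4402.3225 = 1498.9465
b₁(new) = 5928.9330 / 1498.9465 = 3.9554

(Same formula on the original sums: (9×2307.5634 − 48.95×411.88) / (9×287.3669 − 48.95²) = 606.5446 / 190.1996 = 3.1890, matching the given fit.)

Step 3: Change in slope
Δβ₁ = 3.9554 − 3.1890 = +0.7664
Relative change = +0.7664 / 3.1890 × 100% = +24.0%
→ the slope increases when the point is added.

Because the point sits above the extension of the original line at a high-leverage x, it tilts the fit up.
In practice: check such a point for data-entry or measurement error; investigate whether it comes from the same population as the rest of the sample.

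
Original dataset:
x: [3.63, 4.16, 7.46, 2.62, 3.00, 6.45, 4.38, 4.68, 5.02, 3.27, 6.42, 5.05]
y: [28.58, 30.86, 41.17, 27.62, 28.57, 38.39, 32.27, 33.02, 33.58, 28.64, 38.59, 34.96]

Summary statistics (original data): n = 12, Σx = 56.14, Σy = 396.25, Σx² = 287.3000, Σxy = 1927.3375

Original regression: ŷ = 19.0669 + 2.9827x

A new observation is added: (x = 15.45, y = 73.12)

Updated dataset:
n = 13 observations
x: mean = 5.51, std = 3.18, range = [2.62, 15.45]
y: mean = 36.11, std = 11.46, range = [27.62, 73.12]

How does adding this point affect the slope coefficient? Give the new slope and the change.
New slope β₁ = 3.5842 versus 2.9827 before: a change of +0.6015 (+20.2%).

x = 15.45 lies well outside the original x-range [2.62, 7.46] (x̄ ≈ 4.68), so this observation has high leverage and can move the slope substantially.

Step 1: Update the sums with the new point (n goes from 12 to 13)
Σx  = 56.14 + 15.45 = 71.59
Σy  = 396.25 + 73.12 = 469.37
Σx² = 287.3000 + 15.45² = 287.3000 + 238.7025 = 526.0025
Σxy = 1927.3375 + 15.45×73.12 = 1927.3375 + 1129.7040 = 3057.0415

Step 2: Recompute the slope with b₁ = (nΣxy − ΣxΣy) / (nΣx² − (Σx)²)
Numerator   = 13×3057.0415 − 71.59×469.37 = 39741.5395 − 33602.1983 = 6139.3412
Denominator = 13×526.0025 − 71.59² = 6838.0325 − 5125.1281 = 1712.9044
b₁(new) = 6139.3412 / 1712.9044 = 3.5842

(Same formula on the original sums: (12×1927.3375 − 56.14×396.25) / (12×287.3000 − 56.14²) = 882.5750 / 295.9004 = 2.9827, matching the given fit.)

Step 3: Change in slope
Δβ₁ = 3.5842 − 2.9827 = +0.6015
Relative change = +0.6015 / 2.9827 × 100% = +20.2%
→ the slope increases when the point is added.

A high-leverage point only changes the slope if it is off the original line; here y = 73.12 is above the original trend, so the slope increases.
In practice: check such a point for data-entry or measurement error.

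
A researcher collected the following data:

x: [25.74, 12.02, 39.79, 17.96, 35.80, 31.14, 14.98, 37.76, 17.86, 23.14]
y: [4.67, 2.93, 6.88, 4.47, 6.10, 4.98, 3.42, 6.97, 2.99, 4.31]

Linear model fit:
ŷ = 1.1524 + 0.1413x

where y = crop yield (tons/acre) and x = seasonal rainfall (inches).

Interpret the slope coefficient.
For each additional inch of rainfall, predicted crop yield increases by approximately 0.1413 tons/acre.

The slope β₁ = 0.1413 gives the rate at which the fitted crop yield changes with rainfall.

Interpretation:
- Rainfall up by 1 inch → predicted crop yield increases by 0.1413 tons/acre
- The effect is assumed constant over the observed range of x (linearity)
- The slope describes association in these data, not necessarily a causal effect

(β₀ = 1.1524 is the fitted value at x = 0 and is not part of the slope interpretation.)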